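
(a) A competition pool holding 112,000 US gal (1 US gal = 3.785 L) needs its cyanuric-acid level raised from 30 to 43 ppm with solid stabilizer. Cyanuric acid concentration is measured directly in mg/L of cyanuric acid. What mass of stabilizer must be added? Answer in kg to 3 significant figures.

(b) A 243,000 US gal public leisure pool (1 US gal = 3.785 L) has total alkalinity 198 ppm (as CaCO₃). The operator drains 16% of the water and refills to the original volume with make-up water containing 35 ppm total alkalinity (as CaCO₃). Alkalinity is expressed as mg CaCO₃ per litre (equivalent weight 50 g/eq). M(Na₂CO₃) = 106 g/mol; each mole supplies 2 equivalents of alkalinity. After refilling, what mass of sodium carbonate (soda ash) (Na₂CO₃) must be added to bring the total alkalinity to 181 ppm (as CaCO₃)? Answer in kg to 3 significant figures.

(a) 5.51 kg; (b) 8.85 kg

(a) Volume: 112,000 US gal × 3.785 L/gal = 423,920 L.
(a) CYA to add: (43 − 30) = 13 mg/L × 423,920 L = 5511 g cyanuric acid.

(b) Volume: 243,000 US gal × 3.785 L/gal = 919,755 L.
(b) After draining 16% and refilling: 198 × 0.84 + 35 × 0.16 = 171.92 ppm.
(b) Deficit to target: 181 − 171.92 = 9.08 mg/L.
(b) As CaCO₃: 9.08 mg/L × 919,755 L = 8351 g; ÷ 50 g/eq ÷ 2 = 83.51 mol Na₂CO₃.
(b) Mass: 83.51 × 106 = 8852 g.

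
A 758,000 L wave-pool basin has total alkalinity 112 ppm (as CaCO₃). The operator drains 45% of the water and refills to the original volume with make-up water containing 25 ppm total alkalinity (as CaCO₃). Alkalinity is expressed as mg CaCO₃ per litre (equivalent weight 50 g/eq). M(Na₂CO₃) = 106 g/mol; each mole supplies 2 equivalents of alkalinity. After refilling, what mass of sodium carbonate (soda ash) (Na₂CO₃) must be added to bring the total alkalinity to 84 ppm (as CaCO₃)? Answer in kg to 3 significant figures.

After draining 45% and refilling: 112 × 0.55 + 25 × 0.45 = 72.85 ppm.
Deficit to target: 84 − 72.85 = 11.15 mg/L.
As CaCO₃: 11.15 mg/L × 758,000 L = 8452 g; ÷ 50 g/eq ÷ 2 = 84.52 mol Na₂CO₃.
Mass: 84.52 × 106 = 8959 g.

8.96 kg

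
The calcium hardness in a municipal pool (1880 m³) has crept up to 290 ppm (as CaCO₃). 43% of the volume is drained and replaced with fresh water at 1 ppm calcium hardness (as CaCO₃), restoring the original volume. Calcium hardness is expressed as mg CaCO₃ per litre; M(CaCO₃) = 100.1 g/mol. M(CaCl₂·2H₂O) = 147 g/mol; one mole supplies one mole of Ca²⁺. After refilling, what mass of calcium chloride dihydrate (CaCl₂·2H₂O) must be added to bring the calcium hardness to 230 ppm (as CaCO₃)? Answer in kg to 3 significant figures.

177 kg

Volume: 1880 m³ = 1,880,000 L.
After draining 43% and refilling: 290 × 0.57 + 1 × 0.43 = 165.73 ppm.
Deficit to target: 230 − 165.73 = 64.27 mg/L.
As CaCO₃: 64.27 mg/L × 1,880,000 L = 120,800 g; ÷ 100.1 = 1207 mol Ca²⁺.
Mass: 1207 × 147 = 177,400 g.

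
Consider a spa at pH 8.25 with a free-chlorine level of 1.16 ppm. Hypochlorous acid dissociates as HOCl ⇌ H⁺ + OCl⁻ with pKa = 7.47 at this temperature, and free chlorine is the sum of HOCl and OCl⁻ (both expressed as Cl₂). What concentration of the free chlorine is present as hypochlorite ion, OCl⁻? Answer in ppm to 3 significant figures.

[OCl⁻]/[HOCl] = 10^(pH − pKa) = 10^(8.25 − 7.47) = 10^0.78 = 6.026.
Fraction as HOCl = 1 / (1 + 6.026) = 0.1423.
OCl⁻ = (1 − 0.1423) × 1.16 ppm = 0.9949 ppm.

0.995 ppm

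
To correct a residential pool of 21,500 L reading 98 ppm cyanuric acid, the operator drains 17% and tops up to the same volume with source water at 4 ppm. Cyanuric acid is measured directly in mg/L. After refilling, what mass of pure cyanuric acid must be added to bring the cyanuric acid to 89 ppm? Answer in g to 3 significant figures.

After draining 17% and refilling: 98 × 0.83 + 4 × 0.17 = 82.02 ppm.
Deficit to target: 89 − 82.02 = 6.98 mg/L.
Mass: 6.98 mg/L × 21,500 L = 150.1 g cyanuric acid.

150 g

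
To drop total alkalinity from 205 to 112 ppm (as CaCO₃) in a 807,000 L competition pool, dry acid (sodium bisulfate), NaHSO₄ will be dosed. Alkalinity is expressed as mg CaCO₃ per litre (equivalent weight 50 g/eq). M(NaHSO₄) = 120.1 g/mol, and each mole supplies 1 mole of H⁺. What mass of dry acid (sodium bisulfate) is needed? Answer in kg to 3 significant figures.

180 kg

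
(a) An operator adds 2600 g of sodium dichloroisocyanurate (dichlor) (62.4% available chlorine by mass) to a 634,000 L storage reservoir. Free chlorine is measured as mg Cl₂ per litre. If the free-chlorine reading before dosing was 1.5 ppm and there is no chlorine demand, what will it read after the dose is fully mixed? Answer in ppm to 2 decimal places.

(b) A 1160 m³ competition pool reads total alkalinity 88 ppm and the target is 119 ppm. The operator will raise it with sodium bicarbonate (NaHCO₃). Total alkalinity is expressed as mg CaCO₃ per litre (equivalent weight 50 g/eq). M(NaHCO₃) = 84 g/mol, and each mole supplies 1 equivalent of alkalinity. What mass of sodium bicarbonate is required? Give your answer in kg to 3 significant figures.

(a) Available chlorine delivered: 2600 g × 0.624 = 1622 g as Cl₂.
(a) Concentration rise: 1622 g / 634,000 L = 2.559 mg/L = 2.56 ppm.
(a) Final FC: 1.5 + 2.56 = 4.06 ppm.

(b) Volume: 1160 m³ = 1,160,000 L.
(b) Alkalinity to add: (119 − 88) = 31 mg/L as CaCO₃ × 1,160,000 L = 35,960 g as CaCO₃.
(b) Equivalents: 35,960 g ÷ 50 g/eq = 719.2 eq.
(b) NaHCO₃ supplies 1 eq per mole → 719.2 mol.
(b) Mass: 719.2 mol × 84 g/mol = 60,410 g.

(a) 4.06 ppm; (b) 60.4 kg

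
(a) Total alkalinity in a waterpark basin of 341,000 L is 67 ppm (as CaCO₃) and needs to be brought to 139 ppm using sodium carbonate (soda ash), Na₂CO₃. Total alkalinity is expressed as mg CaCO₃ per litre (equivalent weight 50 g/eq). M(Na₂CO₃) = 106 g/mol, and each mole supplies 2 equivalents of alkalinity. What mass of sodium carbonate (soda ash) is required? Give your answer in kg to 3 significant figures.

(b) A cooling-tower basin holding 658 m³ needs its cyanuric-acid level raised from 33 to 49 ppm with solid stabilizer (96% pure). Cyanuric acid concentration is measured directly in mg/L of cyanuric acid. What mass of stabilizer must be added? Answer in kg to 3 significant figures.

(a) Alkalinity to add: (139 − 67) = 72 mg/L as CaCO₃ × 341,000 L = 24,550 g as CaCO₃.
(a) Equivalents: 24,550 g ÷ 50 g/eq = 491 eq.
(a) Each mole of Na₂CO₃ supplies 2 eq, so 491 / 2 = 245.5 mol.
(a) Mass: 245.5 mol × 106 g/mol = 26,030 g.

(b) Volume: 658 m³ = 658,000 L.
(b) CYA to add: (49 − 33) = 16 mg/L × 658,000 L = 10,530 g cyanuric acid.
(b) At 96% purity: 10,530 / 0.96 = 10,970 g product.

(a) 26.0 kg; (b) 11.0 kg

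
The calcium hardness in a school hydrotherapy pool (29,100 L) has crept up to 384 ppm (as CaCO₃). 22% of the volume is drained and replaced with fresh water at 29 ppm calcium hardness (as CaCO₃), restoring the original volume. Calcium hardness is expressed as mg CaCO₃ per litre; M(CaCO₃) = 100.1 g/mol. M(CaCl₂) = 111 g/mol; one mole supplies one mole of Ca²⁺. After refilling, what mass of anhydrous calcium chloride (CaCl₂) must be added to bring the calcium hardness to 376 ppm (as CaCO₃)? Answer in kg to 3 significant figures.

After draining 22% and refilling: 384 × 0.78 + 29 × 0.22 = 305.9 ppm.
Deficit to target: 376 − 305.9 = 70.1 mg/L.
As CaCO₃: 70.1 mg/L × 29,100 L = 2040 g; ÷ 100.1 = 20.38 mol Ca²⁺.
Mass: 20.38 × 111 = 2262 g.

2.26 kg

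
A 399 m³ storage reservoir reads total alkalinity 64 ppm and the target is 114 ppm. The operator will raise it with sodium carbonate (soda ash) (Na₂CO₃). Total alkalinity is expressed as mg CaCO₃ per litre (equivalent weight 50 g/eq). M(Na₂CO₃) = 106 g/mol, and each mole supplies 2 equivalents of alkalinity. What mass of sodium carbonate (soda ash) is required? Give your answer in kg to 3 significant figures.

Volume: 399 m³ = 399,000 L.
Alkalinity to add: (114 − 64) = 50 mg/L as CaCO₃ × 399,000 L = 19,950 g as CaCO₃.
Equivalents: 19,950 g ÷ 50 g/eq = 399 eq.
Each mole of Na₂CO₃ supplies 2 eq, so 399 / 2 = 199.5 mol.
Mass: 199.5 mol × 106 g/mol = 21,150 g.

21.1 kg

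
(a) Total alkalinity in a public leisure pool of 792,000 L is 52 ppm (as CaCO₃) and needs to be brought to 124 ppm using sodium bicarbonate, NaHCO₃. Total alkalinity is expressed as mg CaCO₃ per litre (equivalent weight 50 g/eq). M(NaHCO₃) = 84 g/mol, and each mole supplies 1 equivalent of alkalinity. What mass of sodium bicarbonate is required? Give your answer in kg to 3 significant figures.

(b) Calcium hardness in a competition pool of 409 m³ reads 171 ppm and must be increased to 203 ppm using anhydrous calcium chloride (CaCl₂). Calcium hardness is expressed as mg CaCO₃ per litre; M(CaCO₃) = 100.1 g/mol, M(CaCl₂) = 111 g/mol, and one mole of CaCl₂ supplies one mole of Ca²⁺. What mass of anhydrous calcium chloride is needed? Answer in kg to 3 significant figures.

(a) Alkalinity to add: (124 − 52) = 72 mg/L as CaCO₃ × 792,000 L = 57,020 g as CaCO₃.
(a) Equivalents: 57,020 g ÷ 50 g/eq = 1140 eq.
(a) NaHCO₃ supplies 1 eq per mole → 1140 mol.
(a) Mass: 1140 mol × 84 g/mol = 95,800 g.

(b) Volume: 409 m³ = 409,000 L.
(b) Hardness to add: (203 − 171) = 32 mg/L as CaCO₃ × 409,000 L = 13,090 g as CaCO₃.
(b) Moles of Ca²⁺ (1 mol Ca²⁺ ≡ 1 mol CaCO₃): 13,090 / 100.1 g/mol = 130.7 mol.
(b) Mass of CaCl₂: 130.7 × 111 = 14,510 g.

(a) 95.8 kg; (b) 14.5 kg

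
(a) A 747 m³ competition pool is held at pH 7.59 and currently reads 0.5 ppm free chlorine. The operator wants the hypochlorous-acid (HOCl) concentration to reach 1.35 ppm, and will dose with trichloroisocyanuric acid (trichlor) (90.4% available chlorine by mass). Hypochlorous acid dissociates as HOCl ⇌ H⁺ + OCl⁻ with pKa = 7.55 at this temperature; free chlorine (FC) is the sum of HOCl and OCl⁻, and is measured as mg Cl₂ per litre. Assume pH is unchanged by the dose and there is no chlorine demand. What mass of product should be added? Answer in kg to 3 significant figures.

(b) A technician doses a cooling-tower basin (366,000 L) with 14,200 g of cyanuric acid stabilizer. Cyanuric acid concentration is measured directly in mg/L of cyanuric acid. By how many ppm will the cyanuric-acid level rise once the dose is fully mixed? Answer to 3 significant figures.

(a) Volume: 747 m³ = 747,000 L.
(a) [OCl⁻]/[HOCl] = 10^(pH − pKa) = 10^(7.59 − 7.55) = 1.096; fraction as HOCl = 1/(1 + 1.096) = 0.477.
(a) Free chlorine required for 1.35 ppm HOCl: 1.35 / 0.477 = 2.83 ppm.
(a) FC to add: 2.83 − 0.5 = 2.33 mg/L as Cl₂.
(a) Cl₂ equivalent: 2.33 mg/L × 747,000 L = 1741 g.
(a) Product at 90.4% available Cl: 1741 / 0.904 = 1926 g.

(b) Rise: 14,200 g / 366,000 L × 1000 = 38.8 mg/L.

(a) 1.93 kg; (b) 38.8 ppm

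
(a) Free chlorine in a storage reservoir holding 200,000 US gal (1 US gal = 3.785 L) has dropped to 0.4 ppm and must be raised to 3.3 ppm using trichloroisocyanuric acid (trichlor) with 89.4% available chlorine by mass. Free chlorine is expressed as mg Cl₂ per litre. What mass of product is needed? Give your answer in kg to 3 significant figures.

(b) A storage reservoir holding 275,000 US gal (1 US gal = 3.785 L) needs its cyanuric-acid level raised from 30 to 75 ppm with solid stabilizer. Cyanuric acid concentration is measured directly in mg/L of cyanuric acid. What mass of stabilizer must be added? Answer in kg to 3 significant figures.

(a) Volume: 200,000 US gal × 3.785 L/gal = 757,000 L.
(a) Chlorine deficit: 3.3 − 0.4 = 2.9 ppm = 2.9 mg/L as Cl₂.
(a) Cl₂ equivalent needed: 2.9 mg/L × 757,000 L = 2,195,000 mg = 2195 g.
(a) Product at 89.4% available chlorine: 2195 / 0.894 = 2456 g.

(b) Volume: 275,000 US gal × 3.785 L/gal = 1,040,875 L.
(b) CYA to add: (75 − 30) = 45 mg/L × 1,040,875 L = 46,840 g cyanuric acid.

(a) 2.46 kg; (b) 46.8 kg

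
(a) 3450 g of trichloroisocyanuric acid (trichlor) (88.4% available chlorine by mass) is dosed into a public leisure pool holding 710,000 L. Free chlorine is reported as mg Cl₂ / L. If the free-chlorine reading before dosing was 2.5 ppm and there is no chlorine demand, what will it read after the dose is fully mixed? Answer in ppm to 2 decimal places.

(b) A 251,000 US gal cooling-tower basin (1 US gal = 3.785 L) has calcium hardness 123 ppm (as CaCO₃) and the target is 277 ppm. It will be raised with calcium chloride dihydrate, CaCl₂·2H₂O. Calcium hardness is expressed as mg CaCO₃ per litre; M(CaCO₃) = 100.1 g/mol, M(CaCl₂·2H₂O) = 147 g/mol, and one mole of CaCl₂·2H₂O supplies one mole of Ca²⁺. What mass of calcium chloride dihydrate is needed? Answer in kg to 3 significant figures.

(a) Available chlorine delivered: 3450 g × 0.884 = 3050 g as Cl₂.
(a) Concentration rise: 3050 g / 710,000 L = 4.295 mg/L = 4.30 ppm.
(a) Final FC: 2.5 + 4.30 = 6.80 ppm.

(b) Volume: 251,000 US gal × 3.785 L/gal = 950,035 L.
(b) Hardness to add: (277 − 123) = 154 mg/L as CaCO₃ × 950,035 L = 146,300 g as CaCO₃.
(b) Moles of Ca²⁺ (1 mol Ca²⁺ ≡ 1 mol CaCO₃): 146,300 / 100.1 g/mol = 1462 mol.
(b) Mass of CaCl₂·2H₂O: 1462 × 147 = 214,900 g.

(a) 6.80 ppm; (b) 215 kg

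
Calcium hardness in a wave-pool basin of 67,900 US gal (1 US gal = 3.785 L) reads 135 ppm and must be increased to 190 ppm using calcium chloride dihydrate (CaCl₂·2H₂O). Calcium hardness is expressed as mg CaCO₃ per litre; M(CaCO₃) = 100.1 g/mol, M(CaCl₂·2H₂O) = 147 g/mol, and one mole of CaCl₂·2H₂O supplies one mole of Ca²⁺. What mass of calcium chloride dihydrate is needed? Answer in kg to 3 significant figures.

20.8 kg

Volume: 67,900 US gal × 3.785 L/gal = 257,002 L.
Hardness to add: (190 − 135) = 55 mg/L as CaCO₃ × 257,002 L = 14,140 g as CaCO₃.
Moles of Ca²⁺ (1 mol Ca²⁺ ≡ 1 mol CaCO₃): 14,140 / 100.1 g/mol = 141.2 mol.
Mass of CaCl₂·2H₂O: 141.2 × 147 = 20,760 g.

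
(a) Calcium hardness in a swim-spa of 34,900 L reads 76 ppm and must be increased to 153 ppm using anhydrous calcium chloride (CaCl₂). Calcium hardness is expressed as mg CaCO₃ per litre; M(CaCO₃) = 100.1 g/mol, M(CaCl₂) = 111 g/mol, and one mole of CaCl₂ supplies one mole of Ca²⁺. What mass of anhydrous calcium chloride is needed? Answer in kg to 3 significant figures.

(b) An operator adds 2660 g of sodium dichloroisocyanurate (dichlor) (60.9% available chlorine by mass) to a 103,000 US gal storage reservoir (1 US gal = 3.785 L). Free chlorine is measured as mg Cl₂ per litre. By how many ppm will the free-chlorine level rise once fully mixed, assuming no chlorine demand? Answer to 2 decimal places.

(a) Hardness to add: (153 − 76) = 77 mg/L as CaCO₃ × 34,900 L = 2687 g as CaCO₃.
(a) Moles of Ca²⁺ (1 mol Ca²⁺ ≡ 1 mol CaCO₃): 2687 / 100.1 g/mol = 26.85 mol.
(a) Mass of CaCl₂: 26.85 × 111 = 2980 g.

(b) Volume: 103,000 US gal × 3.785 L/gal = 389,855 L.
(b) Available chlorine delivered: 2660 g × 0.609 = 1620 g as Cl₂.
(b) Concentration rise: 1620 g / 389,855 L = 4.155 mg/L = 4.16 ppm.

(a) 2.98 kg; (b) 4.16 ppm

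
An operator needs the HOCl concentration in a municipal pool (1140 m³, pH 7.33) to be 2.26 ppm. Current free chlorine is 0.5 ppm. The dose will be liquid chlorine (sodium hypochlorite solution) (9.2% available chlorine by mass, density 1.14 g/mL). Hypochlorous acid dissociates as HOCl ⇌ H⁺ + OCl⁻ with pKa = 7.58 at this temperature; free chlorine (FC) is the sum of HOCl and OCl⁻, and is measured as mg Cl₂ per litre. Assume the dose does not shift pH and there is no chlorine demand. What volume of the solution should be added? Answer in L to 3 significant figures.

32.9 L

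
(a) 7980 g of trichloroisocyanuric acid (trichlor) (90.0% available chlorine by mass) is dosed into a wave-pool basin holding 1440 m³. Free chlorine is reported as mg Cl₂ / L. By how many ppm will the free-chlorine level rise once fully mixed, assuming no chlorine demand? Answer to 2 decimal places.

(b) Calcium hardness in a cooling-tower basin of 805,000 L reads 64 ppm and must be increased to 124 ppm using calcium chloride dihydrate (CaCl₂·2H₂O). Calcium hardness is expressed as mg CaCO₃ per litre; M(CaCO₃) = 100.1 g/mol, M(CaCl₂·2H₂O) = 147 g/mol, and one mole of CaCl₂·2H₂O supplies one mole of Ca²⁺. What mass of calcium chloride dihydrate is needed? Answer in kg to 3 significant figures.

(a) 4.99 ppm; (b) 70.9 kg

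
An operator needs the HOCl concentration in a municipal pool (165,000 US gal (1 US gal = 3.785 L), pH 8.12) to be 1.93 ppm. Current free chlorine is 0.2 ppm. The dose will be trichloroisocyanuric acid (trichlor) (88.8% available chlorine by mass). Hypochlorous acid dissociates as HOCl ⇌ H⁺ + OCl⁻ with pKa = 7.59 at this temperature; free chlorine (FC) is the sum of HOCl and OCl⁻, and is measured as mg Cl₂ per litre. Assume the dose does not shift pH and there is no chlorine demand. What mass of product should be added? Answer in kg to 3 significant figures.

5.82 kg

Volume: 165,000 US gal × 3.785 L/gal = 624,525 L.
[OCl⁻]/[HOCl] = 10^(pH − pKa) = 10^(8.12 − 7.59) = 3.388; fraction as HOCl = 1/(1 + 3.388) = 0.2279.
Free chlorine required for 1.93 ppm HOCl: 1.93 / 0.2279 = 8.47 ppm.
FC to add: 8.47 − 0.2 = 8.27 mg/L as Cl₂.
Cl₂ equivalent: 8.27 mg/L × 624,525 L = 5165 g.
Product at 88.8% available Cl: 5165 / 0.888 = 5816 g.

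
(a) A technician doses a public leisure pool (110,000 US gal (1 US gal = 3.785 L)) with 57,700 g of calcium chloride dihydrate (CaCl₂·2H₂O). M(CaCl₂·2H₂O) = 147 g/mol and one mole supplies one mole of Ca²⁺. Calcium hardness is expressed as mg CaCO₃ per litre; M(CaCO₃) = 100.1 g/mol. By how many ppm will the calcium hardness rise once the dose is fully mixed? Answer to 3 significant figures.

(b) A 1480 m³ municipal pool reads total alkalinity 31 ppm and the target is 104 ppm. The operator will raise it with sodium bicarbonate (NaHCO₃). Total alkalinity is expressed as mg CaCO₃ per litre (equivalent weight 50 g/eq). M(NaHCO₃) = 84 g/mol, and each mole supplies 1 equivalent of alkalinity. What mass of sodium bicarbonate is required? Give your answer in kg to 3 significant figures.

(a) 94.4 ppm; (b) 182 kg

(a) Volume: 110,000 US gal × 3.785 L/gal = 416,350 L.
(a) Moles of Ca²⁺: 57,700 g ÷ 147 g/mol = 392.5 mol.
(a) As CaCO₃: 392.5 mol × 100.1 g/mol = 39,290 g.
(a) Rise: 39,290 g / 416,350 L × 1000 = 94.37 mg/L.

(b) Volume: 1480 m³ = 1,480,000 L.
(b) Alkalinity to add: (104 − 31) = 73 mg/L as CaCO₃ × 1,480,000 L = 108,000 g as CaCO₃.
(b) Equivalents: 108,000 g ÷ 50 g/eq = 2161 eq.
(b) NaHCO₃ supplies 1 eq per mole → 2161 mol.
(b) Mass: 2161 mol × 84 g/mol = 181,500 g.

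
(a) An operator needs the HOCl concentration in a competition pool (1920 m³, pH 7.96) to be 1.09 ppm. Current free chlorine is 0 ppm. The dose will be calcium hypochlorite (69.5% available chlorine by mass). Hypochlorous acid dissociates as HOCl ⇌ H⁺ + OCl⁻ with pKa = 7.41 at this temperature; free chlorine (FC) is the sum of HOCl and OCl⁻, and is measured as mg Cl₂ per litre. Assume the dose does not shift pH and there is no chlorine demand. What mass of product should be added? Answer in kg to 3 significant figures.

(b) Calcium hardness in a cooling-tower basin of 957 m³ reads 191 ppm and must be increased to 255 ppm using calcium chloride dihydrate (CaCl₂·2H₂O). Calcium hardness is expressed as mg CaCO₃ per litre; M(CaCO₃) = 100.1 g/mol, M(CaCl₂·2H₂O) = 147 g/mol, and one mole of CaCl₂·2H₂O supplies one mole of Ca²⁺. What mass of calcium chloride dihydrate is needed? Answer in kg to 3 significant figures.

(a) Volume: 1920 m³ = 1,920,000 L.
(a) [OCl⁻]/[HOCl] = 10^(pH − pKa) = 10^(7.96 − 7.41) = 3.548; fraction as HOCl = 1/(1 + 3.548) = 0.2199.
(a) Free chlorine required for 1.09 ppm HOCl: 1.09 / 0.2199 = 4.957 ppm.
(a) FC to add: 4.957 − 0 = 4.957 mg/L as Cl₂.
(a) Cl₂ equivalent: 4.957 mg/L × 1,920,000 L = 9518 g.
(a) Product at 69.5% available Cl: 9518 / 0.695 = 13,700 g.

(b) Volume: 957 m³ = 957,000 L.
(b) Hardness to add: (255 − 191) = 64 mg/L as CaCO₃ × 957,000 L = 61,250 g as CaCO₃.
(b) Moles of Ca²⁺ (1 mol Ca²⁺ ≡ 1 mol CaCO₃): 61,250 / 100.1 g/mol = 611.9 mol.
(b) Mass of CaCl₂·2H₂O: 611.9 × 147 = 89,940 g.

(a) 13.7 kg; (b) 89.9 kg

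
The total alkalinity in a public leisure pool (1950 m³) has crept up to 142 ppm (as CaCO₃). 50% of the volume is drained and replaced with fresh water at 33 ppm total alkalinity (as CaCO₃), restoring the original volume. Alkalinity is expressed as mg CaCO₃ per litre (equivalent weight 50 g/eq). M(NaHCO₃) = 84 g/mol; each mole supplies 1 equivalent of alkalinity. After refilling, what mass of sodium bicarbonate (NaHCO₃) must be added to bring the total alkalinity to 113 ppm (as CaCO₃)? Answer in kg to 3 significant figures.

83.5 kg

Volume: 1950 m³ = 1,950,000 L.
After draining 50% and refilling: 142 × 0.50 + 33 × 0.50 = 87.5 ppm.
Deficit to target: 113 − 87.5 = 25.5 mg/L.
As CaCO₃: 25.5 mg/L × 1,950,000 L = 49,720 g; ÷ 50 g/eq ÷ 1 = 994.5 mol NaHCO₃.
Mass: 994.5 × 84 = 83,540 g.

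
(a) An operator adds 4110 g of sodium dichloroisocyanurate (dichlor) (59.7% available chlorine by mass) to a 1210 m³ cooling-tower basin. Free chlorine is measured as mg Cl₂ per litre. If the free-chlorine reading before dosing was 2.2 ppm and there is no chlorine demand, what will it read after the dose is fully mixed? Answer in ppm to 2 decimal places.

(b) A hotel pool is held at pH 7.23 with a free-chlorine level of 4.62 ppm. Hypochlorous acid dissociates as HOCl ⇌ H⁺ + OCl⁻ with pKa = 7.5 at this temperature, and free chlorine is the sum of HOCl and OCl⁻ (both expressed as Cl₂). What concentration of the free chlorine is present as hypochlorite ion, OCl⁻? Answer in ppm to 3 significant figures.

(a) Volume: 1210 m³ = 1,210,000 L.
(a) Available chlorine delivered: 4110 g × 0.597 = 2454 g as Cl₂.
(a) Concentration rise: 2454 g / 1,210,000 L = 2.028 mg/L = 2.03 ppm.
(a) Final FC: 2.2 + 2.03 = 4.23 ppm.

(b) [OCl⁻]/[HOCl] = 10^(pH − pKa) = 10^(7.23 − 7.5) = 10^-0.27 = 0.537.
(b) Fraction as HOCl = 1 / (1 + 0.537) = 0.6506.
(b) OCl⁻ = (1 − 0.6506) × 4.62 ppm = 1.614 ppm.

(a) 4.23 ppm; (b) 1.61 ppm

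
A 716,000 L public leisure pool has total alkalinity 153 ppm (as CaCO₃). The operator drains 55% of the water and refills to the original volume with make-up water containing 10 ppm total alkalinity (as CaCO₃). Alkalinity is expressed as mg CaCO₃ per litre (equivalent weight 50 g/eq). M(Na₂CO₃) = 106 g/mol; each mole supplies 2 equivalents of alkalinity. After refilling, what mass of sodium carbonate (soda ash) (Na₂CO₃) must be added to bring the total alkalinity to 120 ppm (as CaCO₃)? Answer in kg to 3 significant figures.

After draining 55% and refilling: 153 × 0.45 + 10 × 0.55 = 74.35 ppm.
Deficit to target: 120 − 74.35 = 45.65 mg/L.
As CaCO₃: 45.65 mg/L × 716,000 L = 32,690 g; ÷ 50 g/eq ÷ 2 = 326.9 mol Na₂CO₃.
Mass: 326.9 × 106 = 34,650 g.

34.6 kg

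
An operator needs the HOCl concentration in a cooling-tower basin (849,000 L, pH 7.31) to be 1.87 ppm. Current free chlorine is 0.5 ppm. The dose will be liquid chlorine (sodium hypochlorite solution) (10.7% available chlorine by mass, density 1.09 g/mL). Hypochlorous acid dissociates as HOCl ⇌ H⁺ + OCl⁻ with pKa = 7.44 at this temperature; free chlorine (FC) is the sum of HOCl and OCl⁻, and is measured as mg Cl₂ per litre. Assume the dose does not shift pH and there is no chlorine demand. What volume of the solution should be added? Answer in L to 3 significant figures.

[OCl⁻]/[HOCl] = 10^(pH − pKa) = 10^(7.31 − 7.44) = 0.7413; fraction as HOCl = 1/(1 + 0.7413) = 0.5743.
Free chlorine required for 1.87 ppm HOCl: 1.87 / 0.5743 = 3.256 ppm.
FC to add: 3.256 − 0.5 = 2.756 mg/L as Cl₂.
Cl₂ equivalent: 2.756 mg/L × 849,000 L = 2340 g.
Product at 10.7% available Cl: 2340 / 0.107 = 21,870 g.
Volume: 21,870 g ÷ 1.09 g/mL = 20,060 mL.

20.1 L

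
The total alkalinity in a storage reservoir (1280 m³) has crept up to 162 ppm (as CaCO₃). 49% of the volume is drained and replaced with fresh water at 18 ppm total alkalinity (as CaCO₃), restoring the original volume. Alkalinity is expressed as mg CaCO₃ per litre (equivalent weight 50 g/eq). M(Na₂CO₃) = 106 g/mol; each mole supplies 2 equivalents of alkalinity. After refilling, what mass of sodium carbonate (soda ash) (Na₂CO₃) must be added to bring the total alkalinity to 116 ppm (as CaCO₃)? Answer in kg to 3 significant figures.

33.3 kg

Volume: 1280 m³ = 1,280,000 L.
After draining 49% and refilling: 162 × 0.51 + 18 × 0.49 = 91.44 ppm.
Deficit to target: 116 − 91.44 = 24.56 mg/L.
As CaCO₃: 24.56 mg/L × 1,280,000 L = 31,440 g; ÷ 50 g/eq ÷ 2 = 314.4 mol Na₂CO₃.
Mass: 314.4 × 106 = 33,320 g.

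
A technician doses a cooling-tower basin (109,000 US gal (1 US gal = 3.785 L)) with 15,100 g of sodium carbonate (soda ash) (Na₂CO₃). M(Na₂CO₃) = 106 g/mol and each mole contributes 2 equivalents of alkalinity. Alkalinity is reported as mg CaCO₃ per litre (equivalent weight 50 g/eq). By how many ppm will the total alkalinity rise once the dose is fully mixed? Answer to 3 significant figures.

34.5 ppm

Volume: 109,000 US gal × 3.785 L/gal = 412,565 L.
Moles of Na₂CO₃: 15,100 g ÷ 106 g/mol = 142.5 mol → 284.9 eq of alkalinity.
As CaCO₃: 284.9 eq × 50 g/eq = 14,250 g.
Rise: 14,250 g / 412,565 L × 1000 = 34.53 mg/L.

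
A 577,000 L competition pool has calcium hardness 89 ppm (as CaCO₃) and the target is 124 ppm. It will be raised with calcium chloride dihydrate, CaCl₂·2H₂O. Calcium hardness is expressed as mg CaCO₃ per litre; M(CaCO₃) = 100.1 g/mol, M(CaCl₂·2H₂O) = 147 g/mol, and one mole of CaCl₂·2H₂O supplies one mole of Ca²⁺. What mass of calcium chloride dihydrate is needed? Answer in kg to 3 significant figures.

Hardness to add: (124 − 89) = 35 mg/L as CaCO₃ × 577,000 L = 20,200 g as CaCO₃.
Moles of Ca²⁺ (1 mol Ca²⁺ ≡ 1 mol CaCO₃): 20,200 / 100.1 g/mol = 201.7 mol.
Mass of CaCl₂·2H₂O: 201.7 × 147 = 29,660 g.

29.7 kg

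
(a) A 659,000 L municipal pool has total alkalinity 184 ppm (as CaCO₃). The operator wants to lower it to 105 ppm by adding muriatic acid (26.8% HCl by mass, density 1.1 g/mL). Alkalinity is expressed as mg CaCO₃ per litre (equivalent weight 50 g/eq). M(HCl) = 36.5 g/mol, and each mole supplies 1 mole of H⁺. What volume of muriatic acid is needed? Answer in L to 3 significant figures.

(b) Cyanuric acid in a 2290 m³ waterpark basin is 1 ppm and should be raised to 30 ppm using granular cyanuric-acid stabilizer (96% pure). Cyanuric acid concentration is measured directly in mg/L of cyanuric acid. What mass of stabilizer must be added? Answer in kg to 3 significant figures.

(a) Alkalinity to neutralize: (184 − 105) = 79 mg/L as CaCO₃ × 659,000 L = 52,060 g as CaCO₃.
(a) Equivalents of H⁺ required: 52,060 ÷ 50 g/eq = 1041 eq = 1041 mol HCl.
(a) Mass of HCl: 1041 × 36.5 = 38,000 g.
(a) Mass of 26.8% solution: 38,000 / 0.268 = 141,800 g.
(a) Volume: 141,800 g ÷ 1.1 g/mL = 128,900 mL.

(b) Volume: 2290 m³ = 2,290,000 L.
(b) CYA to add: (30 − 1) = 29 mg/L × 2,290,000 L = 66,410 g cyanuric acid.
(b) At 96% purity: 66,410 / 0.96 = 69,180 g product.

(a) 129 L; (b) 69.2 kg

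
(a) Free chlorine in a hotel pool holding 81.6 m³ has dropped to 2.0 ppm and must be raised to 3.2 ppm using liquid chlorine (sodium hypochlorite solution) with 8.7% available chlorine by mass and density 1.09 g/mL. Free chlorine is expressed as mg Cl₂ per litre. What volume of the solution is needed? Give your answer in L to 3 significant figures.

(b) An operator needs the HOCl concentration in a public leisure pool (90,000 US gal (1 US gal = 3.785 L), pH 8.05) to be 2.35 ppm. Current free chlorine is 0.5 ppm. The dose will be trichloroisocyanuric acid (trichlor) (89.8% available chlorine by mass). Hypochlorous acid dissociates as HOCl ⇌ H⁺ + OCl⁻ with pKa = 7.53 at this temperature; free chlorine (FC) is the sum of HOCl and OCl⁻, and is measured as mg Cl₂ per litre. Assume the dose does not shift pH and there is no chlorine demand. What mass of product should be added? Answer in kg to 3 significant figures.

(a) 1.03 L; (b) 3.65 kg

(a) Volume: 81.6 m³ = 81,600 L.
(a) Chlorine deficit: 3.2 − 2.0 = 1.2 ppm = 1.2 mg/L as Cl₂.
(a) Cl₂ equivalent needed: 1.2 mg/L × 81,600 L = 97,920 mg = 97.92 g.
(a) Product at 8.7% available chlorine: 97.92 / 0.087 = 1126 g.
(a) Volume at density 1.09 g/mL: 1126 g ÷ 1.09 g/mL = 1033 mL.

(b) Volume: 90,000 US gal × 3.785 L/gal = 340,650 L.
(b) [OCl⁻]/[HOCl] = 10^(pH − pKa) = 10^(8.05 − 7.53) = 3.311; fraction as HOCl = 1/(1 + 3.311) = 0.2319.
(b) Free chlorine required for 2.35 ppm HOCl: 2.35 / 0.2319 = 10.13 ppm.
(b) FC to add: 10.13 − 0.5 = 9.632 mg/L as Cl₂.
(b) Cl₂ equivalent: 9.632 mg/L × 340,650 L = 3281 g.
(b) Product at 89.8% available Cl: 3281 / 0.898 = 3654 g.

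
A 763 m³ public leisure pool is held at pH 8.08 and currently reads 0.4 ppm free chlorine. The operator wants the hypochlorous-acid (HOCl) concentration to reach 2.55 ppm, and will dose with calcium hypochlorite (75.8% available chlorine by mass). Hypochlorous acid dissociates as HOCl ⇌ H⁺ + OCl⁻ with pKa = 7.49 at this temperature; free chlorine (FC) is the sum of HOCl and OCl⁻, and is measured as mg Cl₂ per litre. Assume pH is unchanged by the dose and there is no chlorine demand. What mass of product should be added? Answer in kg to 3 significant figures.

12.2 kg

Volume: 763 m³ = 763,000 L.
[OCl⁻]/[HOCl] = 10^(pH − pKa) = 10^(8.08 − 7.49) = 3.89; fraction as HOCl = 1/(1 + 3.89) = 0.2045.
Free chlorine required for 2.55 ppm HOCl: 2.55 / 0.2045 = 12.47 ppm.
FC to add: 12.47 − 0.4 = 12.07 mg/L as Cl₂.
Cl₂ equivalent: 12.07 mg/L × 763,000 L = 9210 g.
Product at 75.8% available Cl: 9210 / 0.758 = 12,150 g.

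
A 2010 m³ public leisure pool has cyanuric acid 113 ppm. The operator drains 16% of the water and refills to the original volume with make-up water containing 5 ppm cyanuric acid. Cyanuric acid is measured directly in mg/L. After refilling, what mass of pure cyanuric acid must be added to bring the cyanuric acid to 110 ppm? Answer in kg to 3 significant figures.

Volume: 2010 m³ = 2,010,000 L.
After draining 16% and refilling: 113 × 0.84 + 5 × 0.16 = 95.72 ppm.
Deficit to target: 110 − 95.72 = 14.28 mg/L.
Mass: 14.28 mg/L × 2,010,000 L = 28,700 g cyanuric acid.

28.7 kg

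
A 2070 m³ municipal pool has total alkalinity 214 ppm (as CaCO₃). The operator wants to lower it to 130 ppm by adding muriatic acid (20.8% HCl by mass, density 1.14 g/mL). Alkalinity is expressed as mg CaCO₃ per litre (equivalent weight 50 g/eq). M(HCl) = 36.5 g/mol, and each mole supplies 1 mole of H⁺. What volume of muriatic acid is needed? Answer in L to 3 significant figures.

Volume: 2070 m³ = 2,070,000 L.
Alkalinity to neutralize: (214 − 130) = 84 mg/L as CaCO₃ × 2,070,000 L = 173,900 g as CaCO₃.
Equivalents of H⁺ required: 173,900 ÷ 50 g/eq = 3478 eq = 3478 mol HCl.
Mass of HCl: 3478 × 36.5 = 126,900 g.
Mass of 20.8% solution: 126,900 / 0.208 = 610,300 g.
Volume: 610,300 g ÷ 1.14 g/mL = 535,300 mL.

535 L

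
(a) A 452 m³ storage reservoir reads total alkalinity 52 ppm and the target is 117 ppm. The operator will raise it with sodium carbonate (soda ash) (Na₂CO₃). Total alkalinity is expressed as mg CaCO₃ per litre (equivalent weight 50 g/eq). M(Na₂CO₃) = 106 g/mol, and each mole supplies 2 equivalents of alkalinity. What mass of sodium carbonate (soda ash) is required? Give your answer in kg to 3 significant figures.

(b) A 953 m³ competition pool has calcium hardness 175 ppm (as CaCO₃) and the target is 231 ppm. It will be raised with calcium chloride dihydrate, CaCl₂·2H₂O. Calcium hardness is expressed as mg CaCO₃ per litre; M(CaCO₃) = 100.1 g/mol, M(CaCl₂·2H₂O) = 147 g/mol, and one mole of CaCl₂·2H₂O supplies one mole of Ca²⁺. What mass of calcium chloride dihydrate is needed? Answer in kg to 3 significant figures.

(a) 31.1 kg; (b) 78.4 kg

(a) Volume: 452 m³ = 452,000 L.
(a) Alkalinity to add: (117 − 52) = 65 mg/L as CaCO₃ × 452,000 L = 29,380 g as CaCO₃.
(a) Equivalents: 29,380 g ÷ 50 g/eq = 587.6 eq.
(a) Each mole of Na₂CO₃ supplies 2 eq, so 587.6 / 2 = 293.8 mol.
(a) Mass: 293.8 mol × 106 g/mol = 31,140 g.

(b) Volume: 953 m³ = 953,000 L.
(b) Hardness to add: (231 − 175) = 56 mg/L as CaCO₃ × 953,000 L = 53,370 g as CaCO₃.
(b) Moles of Ca²⁺ (1 mol Ca²⁺ ≡ 1 mol CaCO₃): 53,370 / 100.1 g/mol = 533.1 mol.
(b) Mass of CaCl₂·2H₂O: 533.1 × 147 = 78,370 g.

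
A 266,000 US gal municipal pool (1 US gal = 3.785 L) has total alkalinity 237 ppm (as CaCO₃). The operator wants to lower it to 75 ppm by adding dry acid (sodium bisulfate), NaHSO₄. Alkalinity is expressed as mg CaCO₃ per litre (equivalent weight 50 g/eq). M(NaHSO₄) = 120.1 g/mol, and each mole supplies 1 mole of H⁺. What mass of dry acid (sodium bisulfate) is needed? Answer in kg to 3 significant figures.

Volume: 266,000 US gal × 3.785 L/gal = 1,006,810 L.
Alkalinity to neutralize: (237 − 75) = 162 mg/L as CaCO₃ × 1,006,810 L = 163,100 g as CaCO₃.
Equivalents of H⁺ required: 163,100 ÷ 50 g/eq = 3262 eq = 3262 mol NaHSO₄.
Mass of NaHSO₄: 3262 × 120.1 = 391,800 g.

392 kg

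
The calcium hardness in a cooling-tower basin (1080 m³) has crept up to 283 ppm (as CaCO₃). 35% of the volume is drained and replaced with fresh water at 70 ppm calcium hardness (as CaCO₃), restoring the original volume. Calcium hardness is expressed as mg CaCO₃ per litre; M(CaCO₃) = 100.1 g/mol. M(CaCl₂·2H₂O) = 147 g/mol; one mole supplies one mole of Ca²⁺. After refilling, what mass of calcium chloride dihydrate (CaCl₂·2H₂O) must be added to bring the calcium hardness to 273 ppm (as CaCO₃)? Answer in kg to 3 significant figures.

102 kg

Volume: 1080 m³ = 1,080,000 L.
After draining 35% and refilling: 283 × 0.65 + 70 × 0.35 = 208.45 ppm.
Deficit to target: 273 − 208.45 = 64.55 mg/L.
As CaCO₃: 64.55 mg/L × 1,080,000 L = 69,710 g; ÷ 100.1 = 696.4 mol Ca²⁺.
Mass: 696.4 × 147 = 102,400 g.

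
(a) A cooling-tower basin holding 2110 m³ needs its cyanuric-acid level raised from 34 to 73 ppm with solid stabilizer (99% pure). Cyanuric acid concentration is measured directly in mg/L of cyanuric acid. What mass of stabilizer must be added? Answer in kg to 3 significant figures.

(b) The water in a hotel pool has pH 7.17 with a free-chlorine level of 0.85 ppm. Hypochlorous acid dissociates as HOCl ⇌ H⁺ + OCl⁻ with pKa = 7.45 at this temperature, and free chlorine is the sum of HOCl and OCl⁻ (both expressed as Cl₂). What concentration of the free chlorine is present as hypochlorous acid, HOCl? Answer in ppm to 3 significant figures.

(a) 83.1 kg; (b) 0.557 ppm

(a) Volume: 2110 m³ = 2,110,000 L.
(a) CYA to add: (73 − 34) = 39 mg/L × 2,110,000 L = 82,290 g cyanuric acid.
(a) At 99% purity: 82,290 / 0.99 = 83,120 g product.

(b) [OCl⁻]/[HOCl] = 10^(pH − pKa) = 10^(7.17 − 7.45) = 10^-0.28 = 0.5248.
(b) Fraction as HOCl = 1 / (1 + 0.5248) = 0.6558.
(b) HOCl = 0.6558 × 0.85 ppm = 0.5574 ppm.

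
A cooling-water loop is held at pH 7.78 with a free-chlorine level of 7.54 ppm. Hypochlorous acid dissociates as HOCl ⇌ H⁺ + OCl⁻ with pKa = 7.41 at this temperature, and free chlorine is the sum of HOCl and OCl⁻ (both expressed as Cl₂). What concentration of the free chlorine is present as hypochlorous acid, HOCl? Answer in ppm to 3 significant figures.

[OCl⁻]/[HOCl] = 10^(pH − pKa) = 10^(7.78 − 7.41) = 10^0.37 = 2.344.
Fraction as HOCl = 1 / (1 + 2.344) = 0.299.
HOCl = 0.299 × 7.54 ppm = 2.255 ppm.

2.25 ppm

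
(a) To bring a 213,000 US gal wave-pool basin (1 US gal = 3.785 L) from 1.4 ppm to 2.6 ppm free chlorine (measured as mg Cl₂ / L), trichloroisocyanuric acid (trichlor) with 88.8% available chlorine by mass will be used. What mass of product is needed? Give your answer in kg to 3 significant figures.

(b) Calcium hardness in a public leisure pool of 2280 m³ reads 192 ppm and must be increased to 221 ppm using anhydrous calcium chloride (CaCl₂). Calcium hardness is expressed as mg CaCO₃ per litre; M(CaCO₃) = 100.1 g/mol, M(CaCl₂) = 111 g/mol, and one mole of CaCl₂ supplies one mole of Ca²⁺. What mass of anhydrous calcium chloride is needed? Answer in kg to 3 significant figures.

(a) 1.09 kg; (b) 73.3 kg

(a) Volume: 213,000 US gal × 3.785 L/gal = 806,205 L.
(a) Chlorine deficit: 2.6 − 1.4 = 1.2 ppm = 1.2 mg/L as Cl₂.
(a) Cl₂ equivalent needed: 1.2 mg/L × 806,205 L = 967,400 mg = 967.4 g.
(a) Product at 88.8% available chlorine: 967.4 / 0.888 = 1089 g.

(b) Volume: 2280 m³ = 2,280,000 L.
(b) Hardness to add: (221 − 192) = 29 mg/L as CaCO₃ × 2,280,000 L = 66,120 g as CaCO₃.
(b) Moles of Ca²⁺ (1 mol Ca²⁺ ≡ 1 mol CaCO₃): 66,120 / 100.1 g/mol = 660.5 mol.
(b) Mass of CaCl₂: 660.5 × 111 = 73,320 g.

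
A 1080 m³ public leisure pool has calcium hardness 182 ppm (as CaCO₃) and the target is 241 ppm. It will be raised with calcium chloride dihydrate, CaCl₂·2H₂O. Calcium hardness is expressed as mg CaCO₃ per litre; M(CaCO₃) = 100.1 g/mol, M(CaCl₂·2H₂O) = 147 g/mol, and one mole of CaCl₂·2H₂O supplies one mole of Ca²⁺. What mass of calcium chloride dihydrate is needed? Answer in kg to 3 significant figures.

93.6 kg

Volume: 1080 m³ = 1,080,000 L.
Hardness to add: (241 − 182) = 59 mg/L as CaCO₃ × 1,080,000 L = 63,720 g as CaCO₃.
Moles of Ca²⁺ (1 mol Ca²⁺ ≡ 1 mol CaCO₃): 63,720 / 100.1 g/mol = 636.6 mol.
Mass of CaCl₂·2H₂O: 636.6 × 147 = 93,570 g.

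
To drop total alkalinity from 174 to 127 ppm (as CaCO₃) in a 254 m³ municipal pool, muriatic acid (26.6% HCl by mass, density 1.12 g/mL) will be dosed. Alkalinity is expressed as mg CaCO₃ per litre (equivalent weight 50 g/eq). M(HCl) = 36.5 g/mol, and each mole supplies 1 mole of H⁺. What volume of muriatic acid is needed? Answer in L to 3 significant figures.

29.3 L

Volume: 254 m³ = 254,000 L.
Alkalinity to neutralize: (174 − 127) = 47 mg/L as CaCO₃ × 254,000 L = 11,940 g as CaCO₃.
Equivalents of H⁺ required: 11,940 ÷ 50 g/eq = 238.8 eq = 238.8 mol HCl.
Mass of HCl: 238.8 × 36.5 = 8715 g.
Mass of 26.6% solution: 8715 / 0.266 = 32,760 g.
Volume: 32,760 g ÷ 1.12 g/mL = 29,250 mL.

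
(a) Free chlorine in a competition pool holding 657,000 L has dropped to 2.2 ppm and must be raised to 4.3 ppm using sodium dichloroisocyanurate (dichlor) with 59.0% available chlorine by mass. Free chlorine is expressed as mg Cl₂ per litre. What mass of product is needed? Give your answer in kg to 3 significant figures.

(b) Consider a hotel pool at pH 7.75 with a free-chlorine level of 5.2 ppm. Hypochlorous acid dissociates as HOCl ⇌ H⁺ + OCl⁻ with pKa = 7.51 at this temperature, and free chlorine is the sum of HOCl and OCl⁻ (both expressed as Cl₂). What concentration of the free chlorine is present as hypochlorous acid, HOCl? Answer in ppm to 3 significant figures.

(a) 2.34 kg; (b) 1.90 ppm

(a) Chlorine deficit: 4.3 − 2.2 = 2.1 ppm = 2.1 mg/L as Cl₂.
(a) Cl₂ equivalent needed: 2.1 mg/L × 657,000 L = 1,380,000 mg = 1380 g.
(a) Product at 59.0% available chlorine: 1380 / 0.59 = 2338 g.

(b) [OCl⁻]/[HOCl] = 10^(pH − pKa) = 10^(7.75 − 7.51) = 10^0.24 = 1.738.
(b) Fraction as HOCl = 1 / (1 + 1.738) = 0.3653.
(b) HOCl = 0.3653 × 5.2 ppm = 1.899 ppm.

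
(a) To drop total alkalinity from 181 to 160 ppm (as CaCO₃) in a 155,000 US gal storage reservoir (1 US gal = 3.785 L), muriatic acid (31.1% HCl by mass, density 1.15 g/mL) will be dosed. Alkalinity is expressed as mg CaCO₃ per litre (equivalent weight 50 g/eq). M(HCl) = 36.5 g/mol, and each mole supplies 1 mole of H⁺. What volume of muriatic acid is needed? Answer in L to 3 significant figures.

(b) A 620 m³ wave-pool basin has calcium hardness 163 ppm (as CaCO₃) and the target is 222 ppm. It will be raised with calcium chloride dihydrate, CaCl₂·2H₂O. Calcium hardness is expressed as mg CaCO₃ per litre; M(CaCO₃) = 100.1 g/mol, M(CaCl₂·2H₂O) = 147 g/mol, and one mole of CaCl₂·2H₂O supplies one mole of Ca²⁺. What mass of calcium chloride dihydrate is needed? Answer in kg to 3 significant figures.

(a) Volume: 155,000 US gal × 3.785 L/gal = 586,675 L.
(a) Alkalinity to neutralize: (181 − 160) = 21 mg/L as CaCO₃ × 586,675 L = 12,320 g as CaCO₃.
(a) Equivalents of H⁺ required: 12,320 ÷ 50 g/eq = 246.4 eq = 246.4 mol HCl.
(a) Mass of HCl: 246.4 × 36.5 = 8994 g.
(a) Mass of 31.1% solution: 8994 / 0.311 = 28,920 g.
(a) Volume: 28,920 g ÷ 1.15 g/mL = 25,150 mL.

(b) Volume: 620 m³ = 620,000 L.
(b) Hardness to add: (222 − 163) = 59 mg/L as CaCO₃ × 620,000 L = 36,580 g as CaCO₃.
(b) Moles of Ca²⁺ (1 mol Ca²⁺ ≡ 1 mol CaCO₃): 36,580 / 100.1 g/mol = 365.4 mol.
(b) Mass of CaCl₂·2H₂O: 365.4 × 147 = 53,720 g.

(a) 25.1 L; (b) 53.7 kg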